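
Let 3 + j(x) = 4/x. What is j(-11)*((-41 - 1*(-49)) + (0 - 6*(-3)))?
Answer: -962/11 ≈ -87.455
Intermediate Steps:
j(x) = -3 + 4/x
j(-11)*((-41 - 1*(-49)) + (0 - 6*(-3))) = (-3 + 4/(-11))*((-41 - 1*(-49)) + (0 - 6*(-3))) = (-3 + 4*(-1/11))*((-41 + 49) + (0 + 18)) = (-3 - 4/11)*(8 + 18) = -37/11*26 = -962/11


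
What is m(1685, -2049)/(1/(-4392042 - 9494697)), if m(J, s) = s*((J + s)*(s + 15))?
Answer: 21066605553147336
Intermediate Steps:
m(J, s) = s*(15 + s)*(J + s) (m(J, s) = s*((J + s)*(15 + s)) = s*((15 + s)*(J + s)) = s*(15 + s)*(J + s))
m(1685, -2049)/(1/(-4392042 - 9494697)) = (-2049*((-2049)² + 15*1685 + 15*(-2049) + 1685*(-2049)))/(1/(-4392042 - 9494697)) = (-2049*(4198401 + 25275 - 30735 - 3452565))/(1/(-13886739)) = (-2049*740376)/(-1/13886739) = -1517030424*(-13886739) = 21066605553147336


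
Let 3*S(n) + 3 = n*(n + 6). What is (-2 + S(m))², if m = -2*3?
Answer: 9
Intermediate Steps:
m = -6
S(n) = -1 + n*(6 + n)/3 (S(n) = -1 + (n*(n + 6))/3 = -1 + (n*(6 + n))/3 = -1 + n*(6 + n)/3)
(-2 + S(m))² = (-2 + (-1 + 2*(-6) + (⅓)*(-6)²))² = (-2 + (-1 - 12 + (⅓)*36))² = (-2 + (-1 - 12 + 12))² = (-2 - 1)² = (-3)² = 9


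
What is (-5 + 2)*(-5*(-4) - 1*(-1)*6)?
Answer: -78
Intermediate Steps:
(-5 + 2)*(-5*(-4) - 1*(-1)*6) = -3*(20 + 1*6) = -3*(20 + 6) = -3*26 = -78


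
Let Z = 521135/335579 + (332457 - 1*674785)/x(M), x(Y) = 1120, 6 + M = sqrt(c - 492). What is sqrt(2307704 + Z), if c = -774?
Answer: sqrt(25984383728715791735)/3355790 ≈ 1519.0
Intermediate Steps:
M = -6 + I*sqrt(1266) (M = -6 + sqrt(-774 - 492) = -6 + sqrt(-1266) = -6 + I*sqrt(1266) ≈ -6.0 + 35.581*I)
Z = -2040971727/6711580 (Z = 521135/335579 + (332457 - 1*674785)/1120 = 521135*(1/335579) + (332457 - 674785)*(1/1120) = 521135/335579 - 342328*1/1120 = 521135/335579 - 6113/20 = -2040971727/6711580 ≈ -304.10)
sqrt(2307704 + Z) = sqrt(2307704 - 2040971727/6711580) = sqrt(15486299040593/6711580) = sqrt(25984383728715791735)/3355790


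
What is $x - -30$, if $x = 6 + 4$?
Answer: $40$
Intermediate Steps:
$x = 10$
$x - -30 = 10 - -30 = 10 + 30 = 40$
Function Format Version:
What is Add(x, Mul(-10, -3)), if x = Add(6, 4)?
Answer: 40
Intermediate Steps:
x = 10
Add(x, Mul(-10, -3)) = Add(10, Mul(-10, -3)) = Add(10, 30) = 40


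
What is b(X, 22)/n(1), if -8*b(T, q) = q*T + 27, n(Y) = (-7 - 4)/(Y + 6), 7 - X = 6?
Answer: 343/88 ≈ 3.8977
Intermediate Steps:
X = 1 (X = 7 - 1*6 = 7 - 6 = 1)
n(Y) = -11/(6 + Y)
b(T, q) = -27/8 - T*q/8 (b(T, q) = -(q*T + 27)/8 = -(T*q + 27)/8 = -(27 + T*q)/8 = -27/8 - T*q/8)
b(X, 22)/n(1) = (-27/8 - ⅛*1*22)/((-11/(6 + 1))) = (-27/8 - 11/4)/((-11/7)) = -49/(8*((-11*⅐))) = -49/(8*(-11/7)) = -49/8*(-7/11) = 343/88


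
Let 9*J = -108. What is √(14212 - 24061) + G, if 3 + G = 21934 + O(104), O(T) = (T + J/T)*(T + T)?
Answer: 43539 + 7*I*√201 ≈ 43539.0 + 99.242*I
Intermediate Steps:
J = -12 (J = (⅑)*(-108) = -12)
O(T) = 2*T*(T - 12/T) (O(T) = (T - 12/T)*(T + T) = (T - 12/T)*(2*T) = 2*T*(T - 12/T))
G = 43539 (G = -3 + (21934 + (-24 + 2*104²)) = -3 + (21934 + (-24 + 2*10816)) = -3 + (21934 + (-24 + 21632)) = -3 + (21934 + 21608) = -3 + 43542 = 43539)
√(14212 - 24061) + G = √(14212 - 24061) + 43539 = √(-9849) + 43539 = 7*I*√201 + 43539 = 43539 + 7*I*√201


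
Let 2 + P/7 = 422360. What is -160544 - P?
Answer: -3117050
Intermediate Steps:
P = 2956506 (P = -14 + 7*422360 = -14 + 2956520 = 2956506)
-160544 - P = -160544 - 1*2956506 = -160544 - 2956506 = -3117050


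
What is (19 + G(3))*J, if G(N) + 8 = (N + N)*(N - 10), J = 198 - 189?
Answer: -279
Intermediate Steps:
J = 9
G(N) = -8 + 2*N*(-10 + N) (G(N) = -8 + (N + N)*(N - 10) = -8 + (2*N)*(-10 + N) = -8 + 2*N*(-10 + N))
(19 + G(3))*J = (19 + (-8 - 20*3 + 2*3²))*9 = (19 + (-8 - 60 + 2*9))*9 = (19 + (-8 - 60 + 18))*9 = (19 - 50)*9 = -31*9 = -279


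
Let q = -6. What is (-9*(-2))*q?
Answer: -108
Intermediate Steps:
(-9*(-2))*q = -9*(-2)*(-6) = 18*(-6) = -108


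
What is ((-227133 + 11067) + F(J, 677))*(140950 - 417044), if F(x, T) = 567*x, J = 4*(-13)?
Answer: 67794881700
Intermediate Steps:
J = -52
((-227133 + 11067) + F(J, 677))*(140950 - 417044) = ((-227133 + 11067) + 567*(-52))*(140950 - 417044) = (-216066 - 29484)*(-276094) = -245550*(-276094) = 67794881700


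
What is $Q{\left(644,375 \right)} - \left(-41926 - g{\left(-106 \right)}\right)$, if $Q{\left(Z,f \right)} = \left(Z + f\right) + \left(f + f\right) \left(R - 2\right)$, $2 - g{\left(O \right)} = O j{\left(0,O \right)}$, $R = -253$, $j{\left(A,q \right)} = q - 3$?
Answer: $-159857$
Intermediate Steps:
$j{\left(A,q \right)} = -3 + q$
$g{\left(O \right)} = 2 - O \left(-3 + O\right)$
$Q{\left(Z,f \right)} = Z - 509 f$ ($Q{\left(Z,f \right)} = \left(Z + f\right) + \left(f + f\right) \left(-253 - 2\right) = \left(Z + f\right) + 2 f \left(-255\right) = \left(Z + f\right) - 510 f = Z - 509 f$)
$Q{\left(644,375 \right)} - \left(-41926 - g{\left(-106 \right)}\right) = \left(644 - 190875\right) - \left(-41926 - \left(2 - - 106 \left(-3 - 106\right)\right)\right) = \left(644 - 190875\right) - \left(-41926 - \left(2 - \left(-106\right) \left(-109\right)\right)\right) = -190231 - \left(-41926 - \left(2 - 11554\right)\right) = -190231 - \left(-41926 - -11552\right) = -190231 - \left(-41926 + 11552\right) = -190231 - -30374 = -190231 + 30374 = -159857$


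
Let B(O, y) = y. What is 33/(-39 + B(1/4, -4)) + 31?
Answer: 1300/43 ≈ 30.233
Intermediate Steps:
33/(-39 + B(1/4, -4)) + 31 = 33/(-39 - 4) + 31 = 33/(-43) + 31 = 33*(-1/43) + 31 = -33/43 + 31 = 1300/43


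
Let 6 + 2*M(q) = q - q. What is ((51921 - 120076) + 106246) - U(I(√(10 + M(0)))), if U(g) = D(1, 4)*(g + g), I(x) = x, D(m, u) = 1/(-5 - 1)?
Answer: 38091 + √7/3 ≈ 38092.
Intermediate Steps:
M(q) = -3 (M(q) = -3 + (q - q)/2 = -3 + (½)*0 = -3 + 0 = -3)
D(m, u) = -⅙ (D(m, u) = 1/(-6) = -⅙)
U(g) = -g/3 (U(g) = -(g + g)/6 = -g/3)
((51921 - 120076) + 106246) - U(I(√(10 + M(0)))) = ((51921 - 120076) + 106246) - (-1)*√(10 - 3)/3 = (-68155 + 106246) - (-1)*√7/3 = 38091 + √7/3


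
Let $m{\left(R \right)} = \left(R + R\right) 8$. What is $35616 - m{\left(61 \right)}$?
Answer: $34640$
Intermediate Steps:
$m{\left(R \right)} = 16 R$ ($m{\left(R \right)} = 2 R 8 = 16 R$)
$35616 - m{\left(61 \right)} = 35616 - 16 \cdot 61 = 35616 - 976 = 34640$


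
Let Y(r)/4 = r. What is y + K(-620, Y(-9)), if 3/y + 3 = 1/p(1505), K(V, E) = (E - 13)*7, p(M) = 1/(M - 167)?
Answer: -152634/445 ≈ -343.00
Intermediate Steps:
Y(r) = 4*r
p(M) = 1/(-167 + M)
K(V, E) = -91 + 7*E (K(V, E) = (-13 + E)*7 = -91 + 7*E)
y = 1/445 (y = 3/(-3 + 1/(1/(-167 + 1505))) = 3/(-3 + 1/(1/1338)) = 3/(-3 + 1338) = 3/1335 = 3*(1/1335) = 1/445 ≈ 0.0022472)
y + K(-620, Y(-9)) = 1/445 + (-91 + 7*(4*(-9))) = 1/445 + (-91 + 7*(-36)) = 1/445 + (-91 - 252) = 1/445 - 343 = -152634/445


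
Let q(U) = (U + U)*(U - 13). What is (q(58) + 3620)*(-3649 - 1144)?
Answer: -42370120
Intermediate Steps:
q(U) = 2*U*(-13 + U) (q(U) = (2*U)*(-13 + U) = 2*U*(-13 + U))
(q(58) + 3620)*(-3649 - 1144) = (2*58*(-13 + 58) + 3620)*(-3649 - 1144) = (2*58*45 + 3620)*(-4793) = (5220 + 3620)*(-4793) = 8840*(-4793) = -42370120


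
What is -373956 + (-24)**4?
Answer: -42180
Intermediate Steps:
-373956 + (-24)**4 = -373956 + 331776 = -42180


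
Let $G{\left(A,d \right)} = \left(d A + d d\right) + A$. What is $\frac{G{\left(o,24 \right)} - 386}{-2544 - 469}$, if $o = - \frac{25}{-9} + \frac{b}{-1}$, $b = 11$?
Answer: $\frac{140}{27117} \approx 0.0051628$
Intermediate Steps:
$o = - \frac{74}{9}$ ($o = - \frac{25}{-9} + \frac{11}{-1} = \left(-25\right) \left(- \frac{1}{9}\right) + 11 \left(-1\right) = \frac{25}{9} - 11 = - \frac{74}{9} \approx -8.2222$)
$G{\left(A,d \right)} = A + d^{2} + A d$ ($G{\left(A,d \right)} = \left(A d + d^{2}\right) + A = \left(d^{2} + A d\right) + A = A + d^{2} + A d$)
$\frac{G{\left(o,24 \right)} - 386}{-2544 - 469} = \frac{\left(- \frac{74}{9} + 24^{2} - \frac{592}{3}\right) - 386}{-2544 - 469} = \frac{\left(- \frac{74}{9} + 576 - \frac{592}{3}\right) - 386}{-3013} = \left(\frac{3334}{9} - 386\right) \left(- \frac{1}{3013}\right) = \left(- \frac{140}{9}\right) \left(- \frac{1}{3013}\right) = \frac{140}{27117}$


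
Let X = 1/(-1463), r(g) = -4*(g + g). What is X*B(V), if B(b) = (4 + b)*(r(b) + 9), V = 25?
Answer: 5539/1463 ≈ 3.7861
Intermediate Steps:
r(g) = -8*g
B(b) = (4 + b)*(9 - 8*b) (B(b) = (4 + b)*(-8*b + 9) = (4 + b)*(9 - 8*b))
X = -1/1463 ≈ -0.00068353
X*B(V) = -(36 - 23*25 - 8*25**2)/1463 = -(36 - 575 - 8*625)/1463 = -(36 - 575 - 5000)/1463 = -1/1463*(-5539) = 5539/1463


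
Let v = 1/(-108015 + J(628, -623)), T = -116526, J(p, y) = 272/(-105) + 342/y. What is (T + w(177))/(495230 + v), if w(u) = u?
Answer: -117446114408037/499899777713645 ≈ -0.23494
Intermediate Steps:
J(p, y) = -272/105 + 342/y (J(p, y) = 272*(-1/105) + 342/y = -272/105 + 342/y)
v = -9345/1009429513 (v = 1/(-108015 + (-272/105 + 342/(-623))) = 1/(-108015 + (-272/105 + 342*(-1/623))) = 1/(-108015 + (-272/105 - 342/623)) = 1/(-108015 - 29338/9345) = 1/(-1009429513/9345) = -9345/1009429513 ≈ -9.2577e-6)
(T + w(177))/(495230 + v) = (-116526 + 177)/(495230 - 9345/1009429513) = -116349/499899777713645/1009429513 = -116349*1009429513/499899777713645 = -117446114408037/499899777713645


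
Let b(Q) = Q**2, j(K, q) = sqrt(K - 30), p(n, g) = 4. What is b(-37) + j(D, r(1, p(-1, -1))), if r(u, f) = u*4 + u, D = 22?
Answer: 1369 + 2*I*sqrt(2) ≈ 1369.0 + 2.8284*I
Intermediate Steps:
r(u, f) = 5*u (r(u, f) = 4*u + u = 5*u)
j(K, q) = sqrt(-30 + K)
b(-37) + j(D, r(1, p(-1, -1))) = (-37)**2 + sqrt(-30 + 22) = 1369 + sqrt(-8) = 1369 + 2*I*sqrt(2)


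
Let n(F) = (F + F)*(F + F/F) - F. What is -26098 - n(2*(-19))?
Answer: -28948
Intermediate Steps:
n(F) = -F + 2*F*(1 + F) (n(F) = (2*F)*(F + 1) - F = (2*F)*(1 + F) - F = 2*F*(1 + F) - F = -F + 2*F*(1 + F))
-26098 - n(2*(-19)) = -26098 - 2*(-19)*(1 + 2*(2*(-19))) = -26098 - (-38)*(1 + 2*(-38)) = -26098 - (-38)*(1 - 76) = -26098 - (-38)*(-75) = -26098 - 1*2850 = -26098 - 2850 = -28948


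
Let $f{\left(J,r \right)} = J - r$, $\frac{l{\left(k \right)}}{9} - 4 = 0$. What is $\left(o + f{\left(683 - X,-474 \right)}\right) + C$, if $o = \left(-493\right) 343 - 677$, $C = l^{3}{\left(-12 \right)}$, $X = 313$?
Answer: $-122276$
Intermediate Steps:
$l{\left(k \right)} = 36$ ($l{\left(k \right)} = 36 + 9 \cdot 0 = 36 + 0 = 36$)
$C = 46656$ ($C = 36^{3} = 46656$)
$o = -169776$ ($o = -169099 - 677 = -169776$)
$\left(o + f{\left(683 - X,-474 \right)}\right) + C = \left(-169776 + \left(\left(683 - 313\right) - -474\right)\right) + 46656 = \left(-169776 + \left(\left(683 - 313\right) + 474\right)\right) + 46656 = \left(-169776 + \left(370 + 474\right)\right) + 46656 = \left(-169776 + 844\right) + 46656 = -168932 + 46656 = -122276$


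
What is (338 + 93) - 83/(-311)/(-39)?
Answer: 5227516/12129 ≈ 430.99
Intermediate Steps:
(338 + 93) - 83/(-311)/(-39) = 431 - 83*(-1/311)*(-1/39) = 431 + (83/311)*(-1/39) = 431 - 83/12129 = 5227516/12129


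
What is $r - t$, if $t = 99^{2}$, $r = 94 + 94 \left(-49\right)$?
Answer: $-14313$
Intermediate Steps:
$r = -4512$ ($r = 94 - 4606 = -4512$)
$t = 9801$
$r - t = -4512 - 9801 = -14313$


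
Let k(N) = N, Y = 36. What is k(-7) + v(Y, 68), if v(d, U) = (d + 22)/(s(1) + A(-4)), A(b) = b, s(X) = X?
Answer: -79/3 ≈ -26.333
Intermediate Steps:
v(d, U) = -22/3 - d/3 (v(d, U) = (d + 22)/(1 - 4) = (22 + d)/(-3) = (22 + d)*(-⅓) = -22/3 - d/3)
k(-7) + v(Y, 68) = -7 + (-22/3 - ⅓*36) = -7 + (-22/3 - 12) = -7 - 58/3 = -79/3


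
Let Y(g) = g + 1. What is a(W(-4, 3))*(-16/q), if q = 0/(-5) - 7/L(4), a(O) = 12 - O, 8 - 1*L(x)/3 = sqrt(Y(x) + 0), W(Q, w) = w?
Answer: 3456/7 - 432*sqrt(5)/7 ≈ 355.72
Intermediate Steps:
Y(g) = 1 + g
L(x) = 24 - 3*sqrt(1 + x) (L(x) = 24 - 3*sqrt((1 + x) + 0) = 24 - 3*sqrt(1 + x))
q = -7/(24 - 3*sqrt(5)) (q = 0/(-5) - 7/(24 - 3*sqrt(1 + 4)) = 0*(-1/5) - 7/(24 - 3*sqrt(5)) = 0 - 7/(24 - 3*sqrt(5)) = -7/(24 - 3*sqrt(5)) ≈ -0.40482)
a(W(-4, 3))*(-16/q) = (12 - 1*3)*(-16/(-56/177 - 7*sqrt(5)/177)) = (12 - 3)*(-16/(-56/177 - 7*sqrt(5)/177)) = 9*(-16/(-56/177 - 7*sqrt(5)/177)) = -144/(-56/177 - 7*sqrt(5)/177)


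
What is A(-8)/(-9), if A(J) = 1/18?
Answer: -1/162 ≈ -0.0061728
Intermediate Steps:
A(J) = 1/18
A(-8)/(-9) = (1/18)/(-9) = -1/9*1/18 = -1/162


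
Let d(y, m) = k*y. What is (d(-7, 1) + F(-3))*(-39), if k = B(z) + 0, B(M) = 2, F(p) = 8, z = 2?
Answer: 234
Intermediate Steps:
k = 2 (k = 2 + 0 = 2)
d(y, m) = 2*y
(d(-7, 1) + F(-3))*(-39) = (2*(-7) + 8)*(-39) = (-14 + 8)*(-39) = -6*(-39) = 234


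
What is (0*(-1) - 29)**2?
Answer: 841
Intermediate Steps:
(0*(-1) - 29)**2 = (0 - 29)**2 = (-29)**2 = 841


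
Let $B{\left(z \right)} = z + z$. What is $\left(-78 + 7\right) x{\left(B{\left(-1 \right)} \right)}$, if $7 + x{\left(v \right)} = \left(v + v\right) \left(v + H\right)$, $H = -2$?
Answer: $-639$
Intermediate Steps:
$B{\left(z \right)} = 2 z$
$x{\left(v \right)} = -7 + 2 v \left(-2 + v\right)$ ($x{\left(v \right)} = -7 + \left(v + v\right) \left(v - 2\right) = -7 + 2 v \left(-2 + v\right)$)
$\left(-78 + 7\right) x{\left(B{\left(-1 \right)} \right)} = \left(-78 + 7\right) \left(-7 - 4 \cdot 2 \left(-1\right) + 2 \left(2 \left(-1\right)\right)^{2}\right) = - 71 \left(-7 - -8 + 2 \left(-2\right)^{2}\right) = - 71 \left(-7 + 8 + 2 \cdot 4\right) = - 71 \left(-7 + 8 + 8\right) = \left(-71\right) 9 = -639$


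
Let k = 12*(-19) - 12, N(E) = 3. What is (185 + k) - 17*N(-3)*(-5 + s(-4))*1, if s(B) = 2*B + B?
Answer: 812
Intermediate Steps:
s(B) = 3*B
k = -240 (k = -228 - 12 = -240)
(185 + k) - 17*N(-3)*(-5 + s(-4))*1 = (185 - 240) - 17*3*(-5 + 3*(-4))*1 = -55 - 51*(-5 - 12)*1 = -55 - 51*(-17*1) = -55 - 51*(-17) = -55 - 1*(-867) = -55 + 867 = 812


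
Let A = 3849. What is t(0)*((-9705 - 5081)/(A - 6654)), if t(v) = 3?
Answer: 14786/935 ≈ 15.814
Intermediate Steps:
t(0)*((-9705 - 5081)/(A - 6654)) = 3*((-9705 - 5081)/(3849 - 6654)) = 3*(-14786/(-2805)) = 3*(-14786*(-1/2805)) = 3*(14786/2805) = 14786/935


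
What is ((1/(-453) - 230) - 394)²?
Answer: 79904024929/205209 ≈ 3.8938e+5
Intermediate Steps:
((1/(-453) - 230) - 394)² = ((-1/453 - 230) - 394)² = (-104191/453 - 394)² = (-282673/453)² = 79904024929/205209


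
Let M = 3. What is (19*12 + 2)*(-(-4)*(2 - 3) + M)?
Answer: -230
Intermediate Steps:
(19*12 + 2)*(-(-4)*(2 - 3) + M) = (19*12 + 2)*(-(-4)*(2 - 3) + 3) = (228 + 2)*(-(-4)*(-1) + 3) = 230*(-1*4 + 3) = 230*(-4 + 3) = 230*(-1) = -230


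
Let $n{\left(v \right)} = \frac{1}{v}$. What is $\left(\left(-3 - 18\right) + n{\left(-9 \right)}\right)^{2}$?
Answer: $\frac{36100}{81} \approx 445.68$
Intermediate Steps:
$\left(\left(-3 - 18\right) + n{\left(-9 \right)}\right)^{2} = \left(\left(-3 - 18\right) + \frac{1}{-9}\right)^{2} = \left(\left(-3 - 18\right) - \frac{1}{9}\right)^{2} = \left(-21 - \frac{1}{9}\right)^{2} = \left(- \frac{190}{9}\right)^{2} = \frac{36100}{81}$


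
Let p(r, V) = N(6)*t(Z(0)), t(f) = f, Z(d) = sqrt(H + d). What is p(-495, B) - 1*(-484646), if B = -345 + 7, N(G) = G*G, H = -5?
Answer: 484646 + 36*I*sqrt(5) ≈ 4.8465e+5 + 80.498*I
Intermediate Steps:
Z(d) = sqrt(-5 + d)
N(G) = G**2
B = -338
p(r, V) = 36*I*sqrt(5) (p(r, V) = 6**2*sqrt(-5 + 0) = 36*sqrt(-5) = 36*(I*sqrt(5)) = 36*I*sqrt(5))
p(-495, B) - 1*(-484646) = 36*I*sqrt(5) - 1*(-484646) = 36*I*sqrt(5) + 484646 = 484646 + 36*I*sqrt(5)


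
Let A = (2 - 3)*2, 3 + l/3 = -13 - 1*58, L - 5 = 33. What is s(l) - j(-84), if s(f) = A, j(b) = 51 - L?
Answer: -15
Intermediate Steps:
L = 38 (L = 5 + 33 = 38)
j(b) = 13 (j(b) = 51 - 1*38 = 51 - 38 = 13)
l = -222 (l = -9 + 3*(-13 - 1*58) = -9 + 3*(-13 - 58) = -9 + 3*(-71) = -9 - 213 = -222)
A = -2 (A = -1*2 = -2)
s(f) = -2
s(l) - j(-84) = -2 - 1*13 = -2 - 13 = -15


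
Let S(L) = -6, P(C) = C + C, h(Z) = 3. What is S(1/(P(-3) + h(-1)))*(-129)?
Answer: 774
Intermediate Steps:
P(C) = 2*C
S(1/(P(-3) + h(-1)))*(-129) = -6*(-129) = 774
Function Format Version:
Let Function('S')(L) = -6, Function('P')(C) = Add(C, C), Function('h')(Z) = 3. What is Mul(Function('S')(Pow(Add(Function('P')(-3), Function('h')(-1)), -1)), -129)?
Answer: 774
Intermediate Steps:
Function('P')(C) = Mul(2, C)
Mul(Function('S')(Pow(Add(Function('P')(-3), Function('h')(-1)), -1)), -129) = Mul(-6, -129) = 774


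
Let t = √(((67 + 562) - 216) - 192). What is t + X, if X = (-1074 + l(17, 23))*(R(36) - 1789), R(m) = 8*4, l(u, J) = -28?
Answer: 1936214 + √221 ≈ 1.9362e+6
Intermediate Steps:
R(m) = 32
X = 1936214 (X = (-1074 - 28)*(32 - 1789) = -1102*(-1757) = 1936214)
t = √221 (t = √((629 - 216) - 192) = √(413 - 192) = √221 ≈ 14.866)
t + X = √221 + 1936214 = 1936214 + √221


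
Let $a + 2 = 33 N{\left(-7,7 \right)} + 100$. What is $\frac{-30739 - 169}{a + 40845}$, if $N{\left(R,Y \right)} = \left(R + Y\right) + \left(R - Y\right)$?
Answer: $- \frac{30908}{40481} \approx -0.76352$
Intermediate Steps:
$N{\left(R,Y \right)} = 2 R$
$a = -364$ ($a = -2 + \left(33 \cdot 2 \left(-7\right) + 100\right) = -2 + \left(33 \left(-14\right) + 100\right) = -2 + \left(-462 + 100\right) = -2 - 362 = -364$)
$\frac{-30739 - 169}{a + 40845} = \frac{-30739 - 169}{-364 + 40845} = \frac{-30739 - 169}{40481} = \left(-30739 - 169\right) \frac{1}{40481} = \left(-30908\right) \frac{1}{40481} = - \frac{30908}{40481}$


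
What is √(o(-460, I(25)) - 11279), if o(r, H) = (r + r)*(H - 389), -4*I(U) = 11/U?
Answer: √8667555/5 ≈ 588.81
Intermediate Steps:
I(U) = -11/(4*U)
o(r, H) = 2*r*(-389 + H) (o(r, H) = (2*r)*(-389 + H) = 2*r*(-389 + H))
√(o(-460, I(25)) - 11279) = √(2*(-460)*(-389 - 11/4/25) - 11279) = √(2*(-460)*(-389 - 11/4*1/25) - 11279) = √(2*(-460)*(-389 - 11/100) - 11279) = √(2*(-460)*(-38911/100) - 11279) = √(1789906/5 - 11279) = √(1733511/5) = √8667555/5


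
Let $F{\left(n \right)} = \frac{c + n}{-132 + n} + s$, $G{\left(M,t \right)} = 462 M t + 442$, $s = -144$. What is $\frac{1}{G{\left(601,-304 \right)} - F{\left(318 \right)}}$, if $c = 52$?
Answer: $- \frac{93}{7850005751} \approx -1.1847 \cdot 10^{-8}$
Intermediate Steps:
$G{\left(M,t \right)} = 442 + 462 M t$ ($G{\left(M,t \right)} = 462 M t + 442 = 442 + 462 M t$)
$F{\left(n \right)} = -144 + \frac{52 + n}{-132 + n}$ ($F{\left(n \right)} = \frac{52 + n}{-132 + n} - 144 = -144 + \frac{52 + n}{-132 + n}$)
$\frac{1}{G{\left(601,-304 \right)} - F{\left(318 \right)}} = \frac{1}{\left(442 + 462 \cdot 601 \left(-304\right)\right) - \frac{19060 - 45474}{-132 + 318}} = \frac{1}{\left(442 - 84409248\right) - \frac{19060 - 45474}{186}} = \frac{1}{-84408806 - \frac{1}{186} \left(-26414\right)} = \frac{1}{-84408806 - - \frac{13207}{93}} = \frac{1}{-84408806 + \frac{13207}{93}} = \frac{1}{- \frac{7850005751}{93}} = - \frac{93}{7850005751}$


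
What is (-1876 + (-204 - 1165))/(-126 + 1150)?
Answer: -3245/1024 ≈ -3.1689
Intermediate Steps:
(-1876 + (-204 - 1165))/(-126 + 1150) = (-1876 - 1369)/1024 = -3245*1/1024 = -3245/1024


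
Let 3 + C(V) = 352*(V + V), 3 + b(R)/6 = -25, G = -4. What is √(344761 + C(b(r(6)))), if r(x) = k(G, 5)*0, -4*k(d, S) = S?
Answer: √226486 ≈ 475.91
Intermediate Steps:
k(d, S) = -S/4
r(x) = 0 (r(x) = -¼*5*0 = -5/4*0 = 0)
b(R) = -168 (b(R) = -18 + 6*(-25) = -18 - 150 = -168)
C(V) = -3 + 704*V (C(V) = -3 + 352*(V + V) = -3 + 352*(2*V) = -3 + 704*V)
√(344761 + C(b(r(6)))) = √(344761 + (-3 + 704*(-168))) = √(344761 + (-3 - 118272)) = √(344761 - 118275) = √226486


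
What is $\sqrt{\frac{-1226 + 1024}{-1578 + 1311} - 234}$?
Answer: $\frac{2 i \sqrt{4156923}}{267} \approx 15.272 i$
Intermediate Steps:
$\sqrt{\frac{-1226 + 1024}{-1578 + 1311} - 234} = \sqrt{- \frac{202}{-267} - 234} = \sqrt{\left(-202\right) \left(- \frac{1}{267}\right) - 234} = \sqrt{\frac{202}{267} - 234} = \sqrt{- \frac{62276}{267}} = \frac{2 i \sqrt{4156923}}{267}$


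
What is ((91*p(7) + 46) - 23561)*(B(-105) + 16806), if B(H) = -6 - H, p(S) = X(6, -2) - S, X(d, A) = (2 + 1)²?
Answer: -394444365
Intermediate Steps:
X(d, A) = 9 (X(d, A) = 3² = 9)
p(S) = 9 - S
((91*p(7) + 46) - 23561)*(B(-105) + 16806) = ((91*(9 - 1*7) + 46) - 23561)*((-6 - 1*(-105)) + 16806) = ((91*(9 - 7) + 46) - 23561)*((-6 + 105) + 16806) = ((91*2 + 46) - 23561)*(99 + 16806) = ((182 + 46) - 23561)*16905 = (228 - 23561)*16905 = -23333*16905 = -394444365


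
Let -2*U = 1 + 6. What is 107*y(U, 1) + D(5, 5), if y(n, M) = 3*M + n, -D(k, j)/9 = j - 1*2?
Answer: -161/2 ≈ -80.500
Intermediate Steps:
D(k, j) = 18 - 9*j (D(k, j) = -9*(j - 1*2) = -9*(j - 2) = -9*(-2 + j) = 18 - 9*j)
U = -7/2 (U = -(1 + 6)/2 = -1/2*7 = -7/2 ≈ -3.5000)
y(n, M) = n + 3*M
107*y(U, 1) + D(5, 5) = 107*(-7/2 + 3*1) + (18 - 9*5) = 107*(-7/2 + 3) + (18 - 45) = 107*(-1/2) - 27 = -107/2 - 27 = -161/2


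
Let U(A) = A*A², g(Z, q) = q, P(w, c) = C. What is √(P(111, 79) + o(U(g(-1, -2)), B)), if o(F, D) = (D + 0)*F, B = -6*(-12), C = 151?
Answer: 5*I*√17 ≈ 20.616*I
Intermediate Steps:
P(w, c) = 151
B = 72
U(A) = A³
o(F, D) = D*F
√(P(111, 79) + o(U(g(-1, -2)), B)) = √(151 + 72*(-2)³) = √(151 + 72*(-8)) = √(151 - 576) = √(-425) = 5*I*√17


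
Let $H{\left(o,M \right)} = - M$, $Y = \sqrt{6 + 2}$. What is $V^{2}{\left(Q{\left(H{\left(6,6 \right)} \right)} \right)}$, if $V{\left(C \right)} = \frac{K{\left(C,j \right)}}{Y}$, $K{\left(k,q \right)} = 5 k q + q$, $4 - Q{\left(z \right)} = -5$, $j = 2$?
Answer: $1058$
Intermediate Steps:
$Y = 2 \sqrt{2}$ ($Y = \sqrt{8} = 2 \sqrt{2} \approx 2.8284$)
$Q{\left(z \right)} = 9$ ($Q{\left(z \right)} = 4 - -5 = 4 + 5 = 9$)
$K{\left(k,q \right)} = q + 5 k q$ ($K{\left(k,q \right)} = 5 k q + q = q + 5 k q$)
$V{\left(C \right)} = \frac{\sqrt{2} \left(2 + 10 C\right)}{4}$ ($V{\left(C \right)} = \frac{2 \left(1 + 5 C\right)}{2 \sqrt{2}} = \left(2 + 10 C\right) \frac{\sqrt{2}}{4} = \frac{\sqrt{2} \left(2 + 10 C\right)}{4}$)
$V^{2}{\left(Q{\left(H{\left(6,6 \right)} \right)} \right)} = \left(\frac{\sqrt{2} \left(1 + 5 \cdot 9\right)}{2}\right)^{2} = \left(\frac{\sqrt{2} \left(1 + 45\right)}{2}\right)^{2} = \left(\frac{1}{2} \sqrt{2} \cdot 46\right)^{2} = \left(23 \sqrt{2}\right)^{2} = 1058$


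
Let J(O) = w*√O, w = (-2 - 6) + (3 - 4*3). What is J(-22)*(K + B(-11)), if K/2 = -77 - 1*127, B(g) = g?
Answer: 7123*I*√22 ≈ 33410.0*I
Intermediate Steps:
w = -17 (w = -8 + (3 - 12) = -8 - 9 = -17)
J(O) = -17*√O
K = -408 (K = 2*(-77 - 1*127) = 2*(-77 - 127) = 2*(-204) = -408)
J(-22)*(K + B(-11)) = (-17*I*√22)*(-408 - 11) = -17*I*√22*(-419) = 7123*I*√22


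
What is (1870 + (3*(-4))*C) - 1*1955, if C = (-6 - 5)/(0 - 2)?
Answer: -151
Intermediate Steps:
C = 11/2 (C = -11/(-2) = -11*(-1/2) = 11/2 ≈ 5.5000)
(1870 + (3*(-4))*C) - 1*1955 = (1870 + (3*(-4))*(11/2)) - 1*1955 = (1870 - 12*11/2) - 1955 = (1870 - 66) - 1955 = 1804 - 1955 = -151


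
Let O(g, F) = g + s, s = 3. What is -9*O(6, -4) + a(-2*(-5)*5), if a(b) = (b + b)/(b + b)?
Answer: -80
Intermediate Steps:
O(g, F) = 3 + g (O(g, F) = g + 3 = 3 + g)
a(b) = 1 (a(b) = (2*b)/((2*b)) = (2*b)*(1/(2*b)) = 1)
-9*O(6, -4) + a(-2*(-5)*5) = -9*(3 + 6) + 1 = -9*9 + 1 = -81 + 1 = -80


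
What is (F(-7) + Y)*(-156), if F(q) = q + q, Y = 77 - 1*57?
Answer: -936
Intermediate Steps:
Y = 20 (Y = 77 - 57 = 20)
F(q) = 2*q
(F(-7) + Y)*(-156) = (2*(-7) + 20)*(-156) = (-14 + 20)*(-156) = 6*(-156) = -936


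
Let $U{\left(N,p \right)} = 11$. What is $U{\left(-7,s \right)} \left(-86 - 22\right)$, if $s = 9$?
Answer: $-1188$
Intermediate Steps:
$U{\left(-7,s \right)} \left(-86 - 22\right) = 11 \left(-86 - 22\right) = 11 \left(-108\right) = -1188$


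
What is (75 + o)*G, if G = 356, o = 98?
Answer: 61588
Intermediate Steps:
(75 + o)*G = (75 + 98)*356 = 173*356 = 61588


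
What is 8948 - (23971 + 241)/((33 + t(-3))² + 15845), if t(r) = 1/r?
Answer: 1361748224/152209 ≈ 8946.6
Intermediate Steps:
8948 - (23971 + 241)/((33 + t(-3))² + 15845) = 8948 - (23971 + 241)/((33 + 1/(-3))² + 15845) = 8948 - 24212/((33 - ⅓)² + 15845) = 8948 - 24212/((98/3)² + 15845) = 8948 - 24212/(9604/9 + 15845) = 8948 - 24212/152209/9 = 8948 - 24212*9/152209 = 8948 - 1*217908/152209 = 8948 - 217908/152209 = 1361748224/152209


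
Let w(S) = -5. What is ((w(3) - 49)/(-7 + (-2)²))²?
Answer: 324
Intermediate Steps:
((w(3) - 49)/(-7 + (-2)²))² = ((-5 - 49)/(-7 + (-2)²))² = (-54/(-7 + 4))² = (-54/(-3))² = (-54*(-⅓))² = 18² = 324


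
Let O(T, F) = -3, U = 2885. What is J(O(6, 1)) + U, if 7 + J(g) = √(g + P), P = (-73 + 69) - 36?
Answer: 2878 + I*√43 ≈ 2878.0 + 6.5574*I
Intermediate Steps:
P = -40 (P = -4 - 36 = -40)
J(g) = -7 + √(-40 + g) (J(g) = -7 + √(g - 40) = -7 + √(-40 + g))
J(O(6, 1)) + U = (-7 + √(-40 - 3)) + 2885 = (-7 + √(-43)) + 2885 = (-7 + I*√43) + 2885 = 2878 + I*√43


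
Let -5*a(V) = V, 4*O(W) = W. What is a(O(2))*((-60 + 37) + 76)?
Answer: -53/10 ≈ -5.3000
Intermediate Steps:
O(W) = W/4
a(V) = -V/5
a(O(2))*((-60 + 37) + 76) = (-2/20)*((-60 + 37) + 76) = (-1/5*1/2)*(-23 + 76) = -1/10*53 = -53/10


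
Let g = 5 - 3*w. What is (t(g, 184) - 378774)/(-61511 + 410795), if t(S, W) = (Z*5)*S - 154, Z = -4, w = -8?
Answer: -94877/87321 ≈ -1.0865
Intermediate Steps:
g = 29 (g = 5 - 3*(-8) = 5 + 24 = 29)
t(S, W) = -154 - 20*S (t(S, W) = (-4*5)*S - 154 = -20*S - 154 = -154 - 20*S)
(t(g, 184) - 378774)/(-61511 + 410795) = ((-154 - 20*29) - 378774)/(-61511 + 410795) = ((-154 - 580) - 378774)/349284 = (-734 - 378774)*(1/349284) = -379508*1/349284 = -94877/87321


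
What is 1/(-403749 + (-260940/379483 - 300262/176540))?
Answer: -2576689570/1040341991454551 ≈ -2.4768e-6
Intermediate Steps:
1/(-403749 + (-260940/379483 - 300262/176540)) = 1/(-403749 + (-260940*1/379483 - 300262*1/176540)) = 1/(-403749 + (-260940/379483 - 150131/88270)) = 1/(-403749 - 6154256621/2576689570) = 1/(-1040341991454551/2576689570) = -2576689570/1040341991454551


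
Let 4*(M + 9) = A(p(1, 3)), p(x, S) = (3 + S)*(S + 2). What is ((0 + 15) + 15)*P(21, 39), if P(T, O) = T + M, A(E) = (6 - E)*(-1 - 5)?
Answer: 1440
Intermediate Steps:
p(x, S) = (2 + S)*(3 + S) (p(x, S) = (3 + S)*(2 + S) = (2 + S)*(3 + S))
A(E) = -36 + 6*E (A(E) = (6 - E)*(-6) = -36 + 6*E)
M = 27 (M = -9 + (-36 + 6*(6 + 3**2 + 5*3))/4 = -9 + (-36 + 6*(6 + 9 + 15))/4 = -9 + (-36 + 6*30)/4 = -9 + (-36 + 180)/4 = -9 + (1/4)*144 = -9 + 36 = 27)
P(T, O) = 27 + T (P(T, O) = T + 27 = 27 + T)
((0 + 15) + 15)*P(21, 39) = ((0 + 15) + 15)*(27 + 21) = (15 + 15)*48 = 30*48 = 1440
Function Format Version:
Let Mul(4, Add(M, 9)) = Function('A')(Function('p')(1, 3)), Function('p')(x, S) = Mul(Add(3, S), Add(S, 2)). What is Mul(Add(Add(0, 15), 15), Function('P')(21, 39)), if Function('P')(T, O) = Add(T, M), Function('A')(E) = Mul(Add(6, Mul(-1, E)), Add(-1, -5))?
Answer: 1440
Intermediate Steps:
Function('p')(x, S) = Mul(Add(2, S), Add(3, S)) (Function('p')(x, S) = Mul(Add(3, S), Add(2, S)) = Mul(Add(2, S), Add(3, S)))
Function('A')(E) = Add(-36, Mul(6, E)) (Function('A')(E) = Mul(Add(6, Mul(-1, E)), -6) = Add(-36, Mul(6, E)))
M = 27 (M = Add(-9, Mul(Rational(1, 4), Add(-36, Mul(6, Add(6, Pow(3, 2), Mul(5, 3)))))) = Add(-9, Mul(Rational(1, 4), Add(-36, Mul(6, Add(6, 9, 15))))) = Add(-9, Mul(Rational(1, 4), Add(-36, Mul(6, 30)))) = Add(-9, Mul(Rational(1, 4), Add(-36, 180))) = Add(-9, Mul(Rational(1, 4), 144)) = Add(-9, 36) = 27)
Function('P')(T, O) = Add(27, T) (Function('P')(T, O) = Add(T, 27) = Add(27, T))
Mul(Add(Add(0, 15), 15), Function('P')(21, 39)) = Mul(Add(Add(0, 15), 15), Add(27, 21)) = Mul(Add(15, 15), 48) = Mul(30, 48) = 1440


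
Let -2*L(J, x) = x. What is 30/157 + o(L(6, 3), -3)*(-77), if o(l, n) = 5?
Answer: -60415/157 ≈ -384.81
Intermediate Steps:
L(J, x) = -x/2
30/157 + o(L(6, 3), -3)*(-77) = 30/157 + 5*(-77) = 30*(1/157) - 385 = 30/157 - 385 = -60415/157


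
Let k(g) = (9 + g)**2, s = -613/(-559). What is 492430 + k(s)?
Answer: 153906873566/312481 ≈ 4.9253e+5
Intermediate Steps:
s = 613/559 (s = -613*(-1/559) = 613/559 ≈ 1.0966)
492430 + k(s) = 492430 + (9 + 613/559)**2 = 492430 + (5644/559)**2 = 492430 + 31854736/312481 = 153906873566/312481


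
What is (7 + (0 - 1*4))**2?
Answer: 9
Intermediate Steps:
(7 + (0 - 1*4))**2 = (7 + (0 - 4))**2 = (7 - 4)**2 = 3**2 = 9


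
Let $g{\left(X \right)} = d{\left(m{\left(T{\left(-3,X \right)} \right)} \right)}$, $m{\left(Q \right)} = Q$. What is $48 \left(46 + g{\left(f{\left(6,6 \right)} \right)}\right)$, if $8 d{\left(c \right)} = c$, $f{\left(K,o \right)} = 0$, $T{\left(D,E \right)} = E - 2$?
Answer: $2196$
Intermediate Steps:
$T{\left(D,E \right)} = -2 + E$
$d{\left(c \right)} = \frac{c}{8}$
$g{\left(X \right)} = - \frac{1}{4} + \frac{X}{8}$ ($g{\left(X \right)} = \frac{-2 + X}{8} = - \frac{1}{4} + \frac{X}{8}$)
$48 \left(46 + g{\left(f{\left(6,6 \right)} \right)}\right) = 48 \left(46 + \left(- \frac{1}{4} + \frac{1}{8} \cdot 0\right)\right) = 48 \left(46 + \left(- \frac{1}{4} + 0\right)\right) = 48 \left(46 - \frac{1}{4}\right) = 48 \cdot \frac{183}{4} = 2196$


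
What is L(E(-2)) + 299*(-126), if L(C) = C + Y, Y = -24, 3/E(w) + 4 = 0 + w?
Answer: -75397/2 ≈ -37699.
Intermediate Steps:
E(w) = 3/(-4 + w) (E(w) = 3/(-4 + (0 + w)) = 3/(-4 + w))
L(C) = -24 + C (L(C) = C - 24 = -24 + C)
L(E(-2)) + 299*(-126) = (-24 + 3/(-4 - 2)) + 299*(-126) = (-24 + 3/(-6)) - 37674 = (-24 + 3*(-1/6)) - 37674 = (-24 - 1/2) - 37674 = -49/2 - 37674 = -75397/2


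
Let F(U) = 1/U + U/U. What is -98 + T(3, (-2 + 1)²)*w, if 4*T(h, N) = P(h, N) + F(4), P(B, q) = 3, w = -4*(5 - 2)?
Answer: -443/4 ≈ -110.75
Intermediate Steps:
w = -12 (w = -4*3 = -12)
F(U) = 1 + 1/U (F(U) = 1/U + 1 = 1 + 1/U)
T(h, N) = 17/16 (T(h, N) = (3 + (1 + 4)/4)/4 = (3 + (¼)*5)/4 = (3 + 5/4)/4 = (¼)*(17/4) = 17/16)
-98 + T(3, (-2 + 1)²)*w = -98 + (17/16)*(-12) = -98 - 51/4 = -443/4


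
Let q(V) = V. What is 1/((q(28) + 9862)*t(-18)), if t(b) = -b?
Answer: 1/178020 ≈ 5.6173e-6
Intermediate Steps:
1/((q(28) + 9862)*t(-18)) = 1/((28 + 9862)*((-1*(-18)))) = 1/(9890*18) = (1/9890)*(1/18) = 1/178020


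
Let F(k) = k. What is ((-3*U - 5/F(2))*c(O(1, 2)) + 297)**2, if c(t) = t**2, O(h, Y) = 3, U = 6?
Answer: 50625/4 ≈ 12656.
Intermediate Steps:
((-3*U - 5/F(2))*c(O(1, 2)) + 297)**2 = ((-3*6 - 5/2)*3**2 + 297)**2 = ((-18 - 5*1/2)*9 + 297)**2 = ((-18 - 5/2)*9 + 297)**2 = (-41/2*9 + 297)**2 = (-369/2 + 297)**2 = (225/2)**2 = 50625/4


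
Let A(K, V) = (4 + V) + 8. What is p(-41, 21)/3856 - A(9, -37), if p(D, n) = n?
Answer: 96421/3856 ≈ 25.005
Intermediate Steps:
A(K, V) = 12 + V
p(-41, 21)/3856 - A(9, -37) = 21/3856 - (12 - 37) = 21*(1/3856) - 1*(-25) = 21/3856 + 25 = 96421/3856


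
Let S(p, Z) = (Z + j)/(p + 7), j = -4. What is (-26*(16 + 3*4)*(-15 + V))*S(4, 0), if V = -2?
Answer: -49504/11 ≈ -4500.4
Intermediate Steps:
S(p, Z) = (-4 + Z)/(7 + p) (S(p, Z) = (Z - 4)/(p + 7) = (-4 + Z)/(7 + p))
(-26*(16 + 3*4)*(-15 + V))*S(4, 0) = (-26*(16 + 3*4)*(-15 - 2))*((-4 + 0)/(7 + 4)) = (-26*(16 + 12)*(-17))*(-4/11) = (-728*(-17))*((1/11)*(-4)) = -26*(-476)*(-4/11) = 12376*(-4/11) = -49504/11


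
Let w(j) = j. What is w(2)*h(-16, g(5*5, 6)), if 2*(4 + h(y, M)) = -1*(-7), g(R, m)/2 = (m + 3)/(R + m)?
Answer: -1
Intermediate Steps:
g(R, m) = 2*(3 + m)/(R + m) (g(R, m) = 2*((m + 3)/(R + m)) = 2*((3 + m)/(R + m)) = 2*(3 + m)/(R + m))
h(y, M) = -½ (h(y, M) = -4 + (-1*(-7))/2 = -4 + (½)*7 = -4 + 7/2 = -½)
w(2)*h(-16, g(5*5, 6)) = 2*(-½) = -1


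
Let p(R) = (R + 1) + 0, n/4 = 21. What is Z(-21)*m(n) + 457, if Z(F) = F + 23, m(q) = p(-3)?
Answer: 453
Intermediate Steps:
n = 84 (n = 4*21 = 84)
p(R) = 1 + R (p(R) = (1 + R) + 0 = 1 + R)
m(q) = -2 (m(q) = 1 - 3 = -2)
Z(F) = 23 + F
Z(-21)*m(n) + 457 = (23 - 21)*(-2) + 457 = 2*(-2) + 457 = -4 + 457 = 453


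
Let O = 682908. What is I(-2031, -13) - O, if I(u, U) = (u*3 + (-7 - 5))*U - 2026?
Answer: -605569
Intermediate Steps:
I(u, U) = -2026 + U*(-12 + 3*u) (I(u, U) = (3*u - 12)*U - 2026 = (-12 + 3*u)*U - 2026 = U*(-12 + 3*u) - 2026 = -2026 + U*(-12 + 3*u))
I(-2031, -13) - O = (-2026 - 12*(-13) + 3*(-13)*(-2031)) - 1*682908 = (-2026 + 156 + 79209) - 682908 = 77339 - 682908 = -605569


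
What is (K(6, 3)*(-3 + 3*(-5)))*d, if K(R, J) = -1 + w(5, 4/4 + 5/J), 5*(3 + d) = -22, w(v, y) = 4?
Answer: 1998/5 ≈ 399.60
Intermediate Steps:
d = -37/5 (d = -3 + (⅕)*(-22) = -3 - 22/5 = -37/5 ≈ -7.4000)
K(R, J) = 3 (K(R, J) = -1 + 4 = 3)
(K(6, 3)*(-3 + 3*(-5)))*d = (3*(-3 + 3*(-5)))*(-37/5) = (3*(-3 - 15))*(-37/5) = (3*(-18))*(-37/5) = -54*(-37/5) = 1998/5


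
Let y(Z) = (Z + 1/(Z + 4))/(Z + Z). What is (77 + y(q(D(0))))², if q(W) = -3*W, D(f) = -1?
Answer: 2650384/441 ≈ 6009.9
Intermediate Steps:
y(Z) = (Z + 1/(4 + Z))/(2*Z) (y(Z) = (Z + 1/(4 + Z))/((2*Z)) = (Z + 1/(4 + Z))*(1/(2*Z)) = (Z + 1/(4 + Z))/(2*Z))
(77 + y(q(D(0))))² = (77 + (1 + (-3*(-1))² + 4*(-3*(-1)))/(2*((-3*(-1)))*(4 - 3*(-1))))² = (77 + (½)*(1 + 3² + 4*3)/(3*(4 + 3)))² = (77 + (½)*(⅓)*(1 + 9 + 12)/7)² = (77 + (½)*(⅓)*(⅐)*22)² = (77 + 11/21)² = (1628/21)² = 2650384/441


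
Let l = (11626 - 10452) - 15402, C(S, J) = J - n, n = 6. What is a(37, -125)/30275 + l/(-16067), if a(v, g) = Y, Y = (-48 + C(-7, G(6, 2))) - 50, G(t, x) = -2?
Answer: 429049598/486428425 ≈ 0.88204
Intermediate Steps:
C(S, J) = -6 + J (C(S, J) = J - 1*6 = J - 6 = -6 + J)
Y = -106 (Y = (-48 + (-6 - 2)) - 50 = (-48 - 8) - 50 = -56 - 50 = -106)
a(v, g) = -106
l = -14228 (l = 1174 - 15402 = -14228)
a(37, -125)/30275 + l/(-16067) = -106/30275 - 14228/(-16067) = -106*1/30275 - 14228*(-1/16067) = -106/30275 + 14228/16067 = 429049598/486428425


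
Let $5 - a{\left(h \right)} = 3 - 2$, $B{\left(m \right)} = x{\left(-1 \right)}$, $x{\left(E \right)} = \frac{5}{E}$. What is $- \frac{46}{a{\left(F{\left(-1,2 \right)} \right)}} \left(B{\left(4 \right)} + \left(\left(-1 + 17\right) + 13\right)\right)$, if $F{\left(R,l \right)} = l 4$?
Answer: $-276$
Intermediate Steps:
$B{\left(m \right)} = -5$ ($B{\left(m \right)} = \frac{5}{-1} = 5 \left(-1\right) = -5$)
$F{\left(R,l \right)} = 4 l$
$a{\left(h \right)} = 4$ ($a{\left(h \right)} = 5 - \left(3 - 2\right) = 5 - 1 = 4$)
$- \frac{46}{a{\left(F{\left(-1,2 \right)} \right)}} \left(B{\left(4 \right)} + \left(\left(-1 + 17\right) + 13\right)\right) = - \frac{46}{4} \left(-5 + \left(\left(-1 + 17\right) + 13\right)\right) = \left(-46\right) \frac{1}{4} \left(-5 + \left(16 + 13\right)\right) = - \frac{23 \left(-5 + 29\right)}{2} = \left(- \frac{23}{2}\right) 24 = -276$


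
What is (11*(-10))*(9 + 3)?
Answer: -1320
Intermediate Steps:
(11*(-10))*(9 + 3) = -110*12 = -1320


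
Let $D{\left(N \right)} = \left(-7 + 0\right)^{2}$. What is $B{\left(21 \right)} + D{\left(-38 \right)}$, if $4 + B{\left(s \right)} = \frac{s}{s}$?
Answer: $46$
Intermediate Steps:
$B{\left(s \right)} = -3$ ($B{\left(s \right)} = -4 + \frac{s}{s} = -4 + 1 = -3$)
$D{\left(N \right)} = 49$ ($D{\left(N \right)} = \left(-7\right)^{2} = 49$)
$B{\left(21 \right)} + D{\left(-38 \right)} = -3 + 49 = 46$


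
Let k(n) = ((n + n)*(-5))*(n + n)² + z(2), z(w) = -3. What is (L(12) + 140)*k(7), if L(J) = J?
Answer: -2085896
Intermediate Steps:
k(n) = -3 - 40*n³ (k(n) = ((n + n)*(-5))*(n + n)² - 3 = ((2*n)*(-5))*(2*n)² - 3 = (-10*n)*(4*n²) - 3 = -40*n³ - 3 = -3 - 40*n³)
(L(12) + 140)*k(7) = (12 + 140)*(-3 - 40*7³) = 152*(-3 - 40*343) = 152*(-3 - 13720) = 152*(-13723) = -2085896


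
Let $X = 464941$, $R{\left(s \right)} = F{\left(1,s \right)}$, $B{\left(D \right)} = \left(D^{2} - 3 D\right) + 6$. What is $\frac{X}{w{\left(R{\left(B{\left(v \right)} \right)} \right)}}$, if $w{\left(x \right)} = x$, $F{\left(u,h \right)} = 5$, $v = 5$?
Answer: $\frac{464941}{5} \approx 92988.0$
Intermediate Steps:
$B{\left(D \right)} = 6 + D^{2} - 3 D$
$R{\left(s \right)} = 5$
$\frac{X}{w{\left(R{\left(B{\left(v \right)} \right)} \right)}} = \frac{464941}{5}$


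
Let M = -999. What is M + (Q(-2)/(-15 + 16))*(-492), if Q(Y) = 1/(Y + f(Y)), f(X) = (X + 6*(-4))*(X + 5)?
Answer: -19857/20 ≈ -992.85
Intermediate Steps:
f(X) = (-24 + X)*(5 + X) (f(X) = (X - 24)*(5 + X) = (-24 + X)*(5 + X))
Q(Y) = 1/(-120 + Y² - 18*Y) (Q(Y) = 1/(Y + (-120 + Y² - 19*Y)) = 1/(-120 + Y² - 18*Y))
M + (Q(-2)/(-15 + 16))*(-492) = -999 + (1/((-15 + 16)*(-120 + (-2)² - 18*(-2))))*(-492) = -999 + (1/(1*(-120 + 4 + 36)))*(-492) = -999 + (1/(-80))*(-492) = -999 + (1*(-1/80))*(-492) = -999 - 1/80*(-492) = -999 + 123/20 = -19857/20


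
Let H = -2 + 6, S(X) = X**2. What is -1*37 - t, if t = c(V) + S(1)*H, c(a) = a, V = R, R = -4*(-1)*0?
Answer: -41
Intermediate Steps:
R = 0 (R = 4*0 = 0)
V = 0
H = 4
t = 4 (t = 0 + 1**2*4 = 0 + 1*4 = 0 + 4 = 4)
-1*37 - t = -1*37 - 1*4 = -37 - 4 = -41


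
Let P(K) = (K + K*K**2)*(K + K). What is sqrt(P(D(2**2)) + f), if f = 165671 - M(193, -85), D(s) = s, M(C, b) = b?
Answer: 10*sqrt(1663) ≈ 407.80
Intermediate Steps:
f = 165756 (f = 165671 - 1*(-85) = 165671 + 85 = 165756)
P(K) = 2*K*(K + K**3) (P(K) = (K + K**3)*(2*K) = 2*K*(K + K**3))
sqrt(P(D(2**2)) + f) = sqrt(2*(2**2)**2*(1 + (2**2)**2) + 165756) = sqrt(2*4**2*(1 + 4**2) + 165756) = sqrt(2*16*(1 + 16) + 165756) = sqrt(2*16*17 + 165756) = sqrt(544 + 165756) = sqrt(166300) = 10*sqrt(1663)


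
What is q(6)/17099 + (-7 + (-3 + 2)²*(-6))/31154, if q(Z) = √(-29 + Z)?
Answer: -13/31154 + I*√23/17099 ≈ -0.00041728 + 0.00028047*I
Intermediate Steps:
q(6)/17099 + (-7 + (-3 + 2)²*(-6))/31154 = √(-29 + 6)/17099 + (-7 + (-3 + 2)²*(-6))/31154 = √(-23)*(1/17099) + (-7 + (-1)²*(-6))*(1/31154) = (I*√23)*(1/17099) + (-7 + 1*(-6))*(1/31154) = I*√23/17099 + (-7 - 6)*(1/31154) = I*√23/17099 - 13*1/31154 = I*√23/17099 - 13/31154 = -13/31154 + I*√23/17099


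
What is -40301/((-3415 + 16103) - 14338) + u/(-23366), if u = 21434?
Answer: 64736219/2753850 ≈ 23.508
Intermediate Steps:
-40301/((-3415 + 16103) - 14338) + u/(-23366) = -40301/((-3415 + 16103) - 14338) + 21434/(-23366) = -40301/(12688 - 14338) + 21434*(-1/23366) = -40301/(-1650) - 1531/1669 = -40301*(-1/1650) - 1531/1669 = 40301/1650 - 1531/1669 = 64736219/2753850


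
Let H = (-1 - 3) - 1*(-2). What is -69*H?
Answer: 138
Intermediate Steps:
H = -2 (H = -4 + 2 = -2)
-69*H = -69*(-2) = 138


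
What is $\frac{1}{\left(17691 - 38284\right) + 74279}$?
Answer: $\frac{1}{53686} \approx 1.8627 \cdot 10^{-5}$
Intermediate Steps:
$\frac{1}{\left(17691 - 38284\right) + 74279} = \frac{1}{-20593 + 74279} = \frac{1}{53686}$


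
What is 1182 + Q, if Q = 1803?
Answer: 2985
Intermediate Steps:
1182 + Q = 1182 + 1803 = 2985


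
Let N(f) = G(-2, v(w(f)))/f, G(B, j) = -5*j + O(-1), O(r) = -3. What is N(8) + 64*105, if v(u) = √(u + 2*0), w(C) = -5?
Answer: 53757/8 - 5*I*√5/8 ≈ 6719.6 - 1.3975*I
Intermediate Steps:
v(u) = √u (v(u) = √(u + 0) = √u)
G(B, j) = -3 - 5*j (G(B, j) = -5*j - 3 = -3 - 5*j)
N(f) = (-3 - 5*I*√5)/f
N(8) + 64*105 = (-3 - 5*I*√5)/8 + 64*105 = (-3 - 5*I*√5)/8 + 6720 = (-3/8 - 5*I*√5/8) + 6720 = 53757/8 - 5*I*√5/8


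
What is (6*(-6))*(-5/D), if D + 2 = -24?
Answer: -90/13 ≈ -6.9231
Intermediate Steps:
D = -26 (D = -2 - 24 = -26)
(6*(-6))*(-5/D) = (6*(-6))*(-5/(-26)) = -(-180)*(-1)/26 = -36*5/26 = -90/13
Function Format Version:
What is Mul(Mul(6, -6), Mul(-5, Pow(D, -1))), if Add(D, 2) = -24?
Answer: Rational(-90, 13) ≈ -6.9231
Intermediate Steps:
D = -26 (D = Add(-2, -24) = -26)
Mul(Mul(6, -6), Mul(-5, Pow(D, -1))) = Mul(Mul(6, -6), Mul(-5, Pow(-26, -1))) = Mul(-36, Mul(-5, Rational(-1, 26))) = Mul(-36, Rational(5, 26)) = Rational(-90, 13)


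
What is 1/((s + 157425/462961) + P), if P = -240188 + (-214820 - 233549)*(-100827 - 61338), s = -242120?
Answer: 462961/33661559393521922 ≈ 1.3753e-11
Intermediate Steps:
P = 72709518697 (P = -240188 - 448369*(-162165) = -240188 + 72709758885 = 72709518697)
1/((s + 157425/462961) + P) = 1/((-242120 + 157425/462961) + 72709518697) = 1/(-112091959895/462961 + 72709518697) = 1/(33661559393521922/462961) = 462961/33661559393521922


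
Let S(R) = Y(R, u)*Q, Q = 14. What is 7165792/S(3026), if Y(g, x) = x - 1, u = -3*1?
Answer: -895724/7 ≈ -1.2796e+5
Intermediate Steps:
u = -3
Y(g, x) = -1 + x
S(R) = -56 (S(R) = (-1 - 3)*14 = -4*14 = -56)
7165792/S(3026) = 7165792/(-56) = 7165792*(-1/56) = -895724/7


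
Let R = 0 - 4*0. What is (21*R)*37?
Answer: 0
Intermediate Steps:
R = 0 (R = 0 + 0 = 0)
(21*R)*37 = (21*0)*37 = 0*37 = 0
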